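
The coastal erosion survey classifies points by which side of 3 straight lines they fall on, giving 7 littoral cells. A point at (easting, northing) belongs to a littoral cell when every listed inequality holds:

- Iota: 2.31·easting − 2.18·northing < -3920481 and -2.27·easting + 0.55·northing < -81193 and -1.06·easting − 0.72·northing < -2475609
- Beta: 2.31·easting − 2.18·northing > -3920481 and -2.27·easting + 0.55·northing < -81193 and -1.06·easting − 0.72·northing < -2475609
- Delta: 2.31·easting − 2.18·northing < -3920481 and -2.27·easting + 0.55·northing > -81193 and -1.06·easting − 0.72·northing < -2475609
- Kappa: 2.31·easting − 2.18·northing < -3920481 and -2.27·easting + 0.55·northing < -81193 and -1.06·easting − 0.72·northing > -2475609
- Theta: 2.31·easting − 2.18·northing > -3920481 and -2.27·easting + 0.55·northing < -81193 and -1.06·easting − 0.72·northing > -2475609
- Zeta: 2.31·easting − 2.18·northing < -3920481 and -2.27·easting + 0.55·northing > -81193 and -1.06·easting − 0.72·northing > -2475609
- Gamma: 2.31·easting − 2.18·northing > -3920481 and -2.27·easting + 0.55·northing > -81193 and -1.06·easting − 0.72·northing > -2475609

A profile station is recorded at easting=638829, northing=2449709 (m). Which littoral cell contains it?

2.31·638829 − 2.18·2449709 = -3864670.630, which is > -3920481
-2.27·638829 + 0.55·2449709 = -102801.880, which is < -81193
-1.06·638829 − 0.72·2449709 = -2440949.220, which is > -2475609
This sign pattern matches Theta.

Theta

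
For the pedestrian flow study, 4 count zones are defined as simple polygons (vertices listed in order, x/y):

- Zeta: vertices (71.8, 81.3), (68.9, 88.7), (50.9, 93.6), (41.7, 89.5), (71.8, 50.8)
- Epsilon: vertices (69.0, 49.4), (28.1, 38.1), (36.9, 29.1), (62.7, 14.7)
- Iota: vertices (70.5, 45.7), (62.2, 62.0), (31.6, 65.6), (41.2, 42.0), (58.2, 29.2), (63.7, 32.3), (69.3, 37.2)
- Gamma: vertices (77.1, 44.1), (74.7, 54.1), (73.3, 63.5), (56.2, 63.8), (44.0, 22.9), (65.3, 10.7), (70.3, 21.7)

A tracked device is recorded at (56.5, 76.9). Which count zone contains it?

Zeta

Cast a ray rightward from (56.5, 76.9). For each polygon, the edges (by vertex number in listed order) whose endpoints lie on opposite sides of y = 76.9, where each meets that height, and whether that is right or left of the point:
Zeta: 4–5 at x≈51.50 (left), 5–1 at x≈71.80 (right) → 1 crossing.
Epsilon: no edge straddles that height → 0 crossings.
Iota: no edge straddles that height → 0 crossings.
Gamma: no edge straddles that height → 0 crossings.
Only Zeta has an odd count, so the point is inside Zeta.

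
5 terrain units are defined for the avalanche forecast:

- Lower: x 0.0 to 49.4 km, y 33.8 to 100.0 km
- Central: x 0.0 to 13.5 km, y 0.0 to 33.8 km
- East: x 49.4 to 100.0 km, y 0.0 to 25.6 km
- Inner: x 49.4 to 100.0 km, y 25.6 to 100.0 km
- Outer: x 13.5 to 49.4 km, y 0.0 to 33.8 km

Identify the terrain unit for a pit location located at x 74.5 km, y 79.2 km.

The point has x = 74.5 and y = 79.2.
Only Inner satisfies 49.4 ≤ x ≤ 100.0 and 25.6 ≤ y ≤ 100.0.

Inner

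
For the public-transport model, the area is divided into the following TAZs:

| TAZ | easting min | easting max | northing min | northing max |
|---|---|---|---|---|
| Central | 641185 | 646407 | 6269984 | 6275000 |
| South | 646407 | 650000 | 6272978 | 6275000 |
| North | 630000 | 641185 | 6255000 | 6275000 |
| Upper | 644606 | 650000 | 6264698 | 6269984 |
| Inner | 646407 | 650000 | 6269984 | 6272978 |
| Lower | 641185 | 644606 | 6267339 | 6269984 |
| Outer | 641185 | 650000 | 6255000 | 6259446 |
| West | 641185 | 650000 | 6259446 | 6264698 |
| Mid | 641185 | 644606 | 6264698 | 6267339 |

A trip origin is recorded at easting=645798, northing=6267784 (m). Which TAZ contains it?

Upper

The point has easting = 645798 and northing = 6267784.
Only Upper satisfies 644606 ≤ easting ≤ 650000 and 6264698 ≤ northing ≤ 6269984.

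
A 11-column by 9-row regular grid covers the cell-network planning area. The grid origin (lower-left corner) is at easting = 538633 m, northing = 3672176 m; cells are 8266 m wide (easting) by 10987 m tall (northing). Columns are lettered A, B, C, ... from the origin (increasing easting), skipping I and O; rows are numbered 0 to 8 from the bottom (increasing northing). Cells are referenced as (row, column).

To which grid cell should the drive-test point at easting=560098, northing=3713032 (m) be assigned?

(3, C)

Column index: ⌊(560098 − 538633) / 8266⌋ = ⌊2.597⌋ = 2 → column C
Row offset from origin: ⌊(3713032 − 3672176) / 10987⌋ = ⌊3.719⌋ = 3 → row 3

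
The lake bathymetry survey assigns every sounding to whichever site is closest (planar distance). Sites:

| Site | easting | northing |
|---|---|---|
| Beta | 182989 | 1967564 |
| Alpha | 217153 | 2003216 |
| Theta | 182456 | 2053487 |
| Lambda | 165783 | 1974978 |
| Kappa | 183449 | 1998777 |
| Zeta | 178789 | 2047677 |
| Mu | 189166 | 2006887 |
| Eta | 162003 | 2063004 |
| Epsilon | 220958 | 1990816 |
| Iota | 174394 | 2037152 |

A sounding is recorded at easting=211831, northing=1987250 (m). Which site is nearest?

Epsilon

Squared distances to each site:
Beta: 1219399560.000; Alpha: 283236840.000; Theta: 5250230794.000; Lambda: 2271020288.000; Kappa: 938409653.000; Zeta: 4743196093.000; Mu: 899313994.000; Eta: 8221498100.000; Epsilon: 96018485.000; Iota: 3891738573.000.
Minimum at Epsilon.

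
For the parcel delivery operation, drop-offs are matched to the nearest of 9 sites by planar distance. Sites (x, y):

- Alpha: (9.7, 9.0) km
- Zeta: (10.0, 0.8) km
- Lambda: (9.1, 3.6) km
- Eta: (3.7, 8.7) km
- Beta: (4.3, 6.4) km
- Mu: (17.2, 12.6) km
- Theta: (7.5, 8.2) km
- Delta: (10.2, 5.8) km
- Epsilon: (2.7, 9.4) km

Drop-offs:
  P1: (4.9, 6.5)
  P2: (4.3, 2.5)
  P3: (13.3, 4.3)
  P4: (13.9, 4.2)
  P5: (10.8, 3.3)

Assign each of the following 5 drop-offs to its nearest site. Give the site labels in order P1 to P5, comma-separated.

Beta, Beta, Delta, Delta, Lambda

P1 → Beta (d²=0.37)
P2 → Beta (d²=15.21)
P3 → Delta (d²=11.86)
P4 → Delta (d²=16.25)
P5 → Lambda (d²=2.98)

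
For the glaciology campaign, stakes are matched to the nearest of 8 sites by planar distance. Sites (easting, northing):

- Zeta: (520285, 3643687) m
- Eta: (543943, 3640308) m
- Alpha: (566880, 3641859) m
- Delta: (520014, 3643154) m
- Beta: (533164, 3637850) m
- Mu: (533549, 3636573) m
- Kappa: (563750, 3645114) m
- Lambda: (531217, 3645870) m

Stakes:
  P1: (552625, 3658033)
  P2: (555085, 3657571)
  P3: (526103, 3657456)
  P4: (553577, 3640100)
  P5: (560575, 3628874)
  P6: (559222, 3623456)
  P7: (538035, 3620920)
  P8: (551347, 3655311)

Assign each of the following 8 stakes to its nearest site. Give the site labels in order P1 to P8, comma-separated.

P1 → Kappa (d²=290666186.00)
P2 → Kappa (d²=230259074.00)
P3 → Lambda (d²=160388392.00)
P4 → Eta (d²=92857220.00)
P5 → Alpha (d²=208363250.00)
P6 → Alpha (d²=397315373.00)
P7 → Mu (d²=265140605.00)
P8 → Kappa (d²=257813218.00)

Kappa, Kappa, Lambda, Eta, Alpha, Alpha, Mu, Kappa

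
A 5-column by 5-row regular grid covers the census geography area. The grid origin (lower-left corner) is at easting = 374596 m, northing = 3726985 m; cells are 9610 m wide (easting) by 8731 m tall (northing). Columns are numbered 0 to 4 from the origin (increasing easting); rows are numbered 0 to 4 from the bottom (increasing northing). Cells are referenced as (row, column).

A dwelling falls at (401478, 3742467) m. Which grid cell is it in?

(1, 2)

Column index: ⌊(401478 − 374596) / 9610⌋ = ⌊2.797⌋ = 2
Row offset from origin: ⌊(3742467 − 3726985) / 8731⌋ = ⌊1.773⌋ = 1 → row 1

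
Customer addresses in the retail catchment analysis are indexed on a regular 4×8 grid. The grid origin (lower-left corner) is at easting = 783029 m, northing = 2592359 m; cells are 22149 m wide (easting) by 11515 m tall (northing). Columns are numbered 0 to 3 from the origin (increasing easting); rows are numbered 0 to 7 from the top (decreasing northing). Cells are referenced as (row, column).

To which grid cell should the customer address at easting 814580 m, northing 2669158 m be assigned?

Column index: ⌊(814580 − 783029) / 22149⌋ = ⌊1.424⌋ = 1
Row offset from origin: ⌊(2669158 − 2592359) / 11515⌋ = ⌊6.669⌋ = 6 → row 1 (counted from top)

(1, 1)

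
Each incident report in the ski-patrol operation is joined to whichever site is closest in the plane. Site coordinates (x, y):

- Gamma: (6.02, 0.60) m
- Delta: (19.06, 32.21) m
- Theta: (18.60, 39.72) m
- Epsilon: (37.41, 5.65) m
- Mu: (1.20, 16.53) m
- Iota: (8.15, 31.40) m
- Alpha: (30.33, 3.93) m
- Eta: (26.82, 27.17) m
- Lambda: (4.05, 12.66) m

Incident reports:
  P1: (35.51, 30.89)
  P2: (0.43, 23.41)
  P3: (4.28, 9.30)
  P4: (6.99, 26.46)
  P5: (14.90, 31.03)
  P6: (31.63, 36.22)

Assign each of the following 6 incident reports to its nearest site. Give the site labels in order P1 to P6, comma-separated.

P1 → Eta (d²=89.35)
P2 → Mu (d²=47.93)
P3 → Lambda (d²=11.34)
P4 → Iota (d²=25.75)
P5 → Delta (d²=18.70)
P6 → Eta (d²=105.04)

Eta, Mu, Lambda, Iota, Delta, Eta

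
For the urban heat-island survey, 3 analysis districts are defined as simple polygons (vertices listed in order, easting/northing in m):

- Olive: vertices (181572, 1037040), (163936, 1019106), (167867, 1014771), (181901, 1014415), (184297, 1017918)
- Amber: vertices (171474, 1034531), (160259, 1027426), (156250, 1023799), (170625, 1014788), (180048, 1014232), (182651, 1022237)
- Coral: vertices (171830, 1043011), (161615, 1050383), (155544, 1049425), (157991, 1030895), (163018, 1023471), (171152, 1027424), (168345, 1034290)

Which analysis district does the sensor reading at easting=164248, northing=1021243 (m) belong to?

Amber

Cast a ray rightward from (164248, 1021243). For each polygon, the edges (by vertex number in listed order) whose endpoints lie on opposite sides of northing = 1021243, where each meets that height, and whether that is right or left of the point:
Olive: 1–2 at easting≈166037.5 (right), 5–1 at easting≈183823.2 (right) → 2 crossings.
Amber: 3–4 at easting≈160327.5 (left), 5–6 at easting≈182327.8 (right) → 1 crossing.
Coral: no edge straddles that height → 0 crossings.
Only Amber has an odd count, so the point is inside Amber.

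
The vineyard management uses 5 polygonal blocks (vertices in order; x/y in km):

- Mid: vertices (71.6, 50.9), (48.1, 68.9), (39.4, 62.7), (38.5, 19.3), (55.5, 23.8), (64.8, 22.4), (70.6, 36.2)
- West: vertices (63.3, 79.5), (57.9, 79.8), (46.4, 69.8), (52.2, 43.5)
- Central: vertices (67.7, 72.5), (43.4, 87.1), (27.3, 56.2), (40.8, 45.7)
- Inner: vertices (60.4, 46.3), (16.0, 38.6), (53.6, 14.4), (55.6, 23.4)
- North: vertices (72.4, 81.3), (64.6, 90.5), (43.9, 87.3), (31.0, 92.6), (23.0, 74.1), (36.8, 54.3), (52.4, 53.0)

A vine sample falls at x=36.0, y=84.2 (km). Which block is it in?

North

Cast a ray rightward from (36.0, 84.2). For each polygon, the edges (by vertex number in listed order) whose endpoints lie on opposite sides of y = 84.2, where each meets that height, and whether that is right or left of the point:
Mid: no edge straddles that height → 0 crossings.
West: no edge straddles that height → 0 crossings.
Central: 1–2 at x≈48.23 (right), 2–3 at x≈41.89 (right) → 2 crossings.
Inner: no edge straddles that height → 0 crossings.
North: 1–2 at x≈69.94 (right), 4–5 at x≈27.37 (left) → 1 crossing.
Only North has an odd count, so the point is inside North.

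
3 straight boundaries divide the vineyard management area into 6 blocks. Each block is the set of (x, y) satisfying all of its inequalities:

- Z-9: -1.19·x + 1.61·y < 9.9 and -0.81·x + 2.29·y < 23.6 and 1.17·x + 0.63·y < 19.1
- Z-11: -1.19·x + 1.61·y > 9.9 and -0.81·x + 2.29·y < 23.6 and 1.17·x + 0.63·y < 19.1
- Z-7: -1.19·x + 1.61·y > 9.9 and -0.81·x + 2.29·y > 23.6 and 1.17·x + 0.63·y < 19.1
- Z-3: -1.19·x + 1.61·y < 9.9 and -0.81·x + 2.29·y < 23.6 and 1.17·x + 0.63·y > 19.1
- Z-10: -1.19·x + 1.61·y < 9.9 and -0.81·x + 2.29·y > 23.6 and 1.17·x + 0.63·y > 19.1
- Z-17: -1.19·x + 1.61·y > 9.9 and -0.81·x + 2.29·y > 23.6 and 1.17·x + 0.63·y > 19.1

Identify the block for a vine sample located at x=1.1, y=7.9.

-1.19·1.1 + 1.61·7.9 = 11.410, which is > 9.9
-0.81·1.1 + 2.29·7.9 = 17.200, which is < 23.6
1.17·1.1 + 0.63·7.9 = 6.264, which is < 19.1
This sign pattern matches Z-11.

Z-11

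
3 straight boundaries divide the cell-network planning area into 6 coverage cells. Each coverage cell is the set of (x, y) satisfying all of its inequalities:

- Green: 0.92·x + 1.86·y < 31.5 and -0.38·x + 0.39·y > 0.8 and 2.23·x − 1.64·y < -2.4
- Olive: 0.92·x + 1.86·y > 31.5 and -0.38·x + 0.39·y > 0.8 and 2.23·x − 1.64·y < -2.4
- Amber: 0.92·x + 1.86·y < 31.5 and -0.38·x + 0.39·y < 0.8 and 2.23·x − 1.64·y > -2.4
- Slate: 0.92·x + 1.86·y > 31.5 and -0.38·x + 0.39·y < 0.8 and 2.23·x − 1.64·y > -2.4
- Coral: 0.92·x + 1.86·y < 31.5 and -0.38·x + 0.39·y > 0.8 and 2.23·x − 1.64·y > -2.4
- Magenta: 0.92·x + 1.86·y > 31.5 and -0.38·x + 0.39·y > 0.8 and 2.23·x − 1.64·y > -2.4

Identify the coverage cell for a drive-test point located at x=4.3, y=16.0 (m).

Olive

0.92·4.3 + 1.86·16.0 = 33.716, which is > 31.5
-0.38·4.3 + 0.39·16.0 = 4.606, which is > 0.8
2.23·4.3 − 1.64·16.0 = -16.651, which is < -2.4
This sign pattern matches Olive.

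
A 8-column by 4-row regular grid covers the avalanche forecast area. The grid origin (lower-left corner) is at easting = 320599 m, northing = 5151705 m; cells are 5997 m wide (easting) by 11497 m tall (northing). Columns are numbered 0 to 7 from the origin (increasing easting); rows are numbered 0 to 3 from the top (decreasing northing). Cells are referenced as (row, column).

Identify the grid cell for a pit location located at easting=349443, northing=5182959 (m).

Column index: ⌊(349443 − 320599) / 5997⌋ = ⌊4.810⌋ = 4
Row offset from origin: ⌊(5182959 − 5151705) / 11497⌋ = ⌊2.718⌋ = 2 → row 1 (counted from top)

(1, 4)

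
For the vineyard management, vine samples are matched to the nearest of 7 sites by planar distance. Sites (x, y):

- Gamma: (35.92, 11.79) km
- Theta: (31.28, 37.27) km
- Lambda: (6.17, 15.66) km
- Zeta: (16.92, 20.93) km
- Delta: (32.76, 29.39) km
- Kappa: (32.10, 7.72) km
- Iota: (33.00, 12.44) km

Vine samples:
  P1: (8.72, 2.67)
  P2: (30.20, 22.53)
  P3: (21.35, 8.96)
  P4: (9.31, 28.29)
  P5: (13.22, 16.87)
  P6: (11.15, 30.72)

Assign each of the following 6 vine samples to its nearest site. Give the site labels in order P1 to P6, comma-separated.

P1 → Lambda (d²=175.24)
P2 → Delta (d²=53.61)
P3 → Kappa (d²=117.10)
P4 → Zeta (d²=112.08)
P5 → Zeta (d²=30.17)
P6 → Zeta (d²=129.14)

Lambda, Delta, Kappa, Zeta, Zeta, Zeta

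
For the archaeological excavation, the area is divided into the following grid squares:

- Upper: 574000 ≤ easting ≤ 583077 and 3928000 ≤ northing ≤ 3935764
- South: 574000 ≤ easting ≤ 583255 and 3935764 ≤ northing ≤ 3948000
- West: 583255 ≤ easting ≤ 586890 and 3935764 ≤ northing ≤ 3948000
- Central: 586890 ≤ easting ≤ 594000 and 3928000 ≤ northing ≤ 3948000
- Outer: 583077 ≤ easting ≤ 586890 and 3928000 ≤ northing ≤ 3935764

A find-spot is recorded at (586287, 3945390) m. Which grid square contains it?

West

The point has easting = 586287 and northing = 3945390.
Only West satisfies 583255 ≤ easting ≤ 586890 and 3935764 ≤ northing ≤ 3948000.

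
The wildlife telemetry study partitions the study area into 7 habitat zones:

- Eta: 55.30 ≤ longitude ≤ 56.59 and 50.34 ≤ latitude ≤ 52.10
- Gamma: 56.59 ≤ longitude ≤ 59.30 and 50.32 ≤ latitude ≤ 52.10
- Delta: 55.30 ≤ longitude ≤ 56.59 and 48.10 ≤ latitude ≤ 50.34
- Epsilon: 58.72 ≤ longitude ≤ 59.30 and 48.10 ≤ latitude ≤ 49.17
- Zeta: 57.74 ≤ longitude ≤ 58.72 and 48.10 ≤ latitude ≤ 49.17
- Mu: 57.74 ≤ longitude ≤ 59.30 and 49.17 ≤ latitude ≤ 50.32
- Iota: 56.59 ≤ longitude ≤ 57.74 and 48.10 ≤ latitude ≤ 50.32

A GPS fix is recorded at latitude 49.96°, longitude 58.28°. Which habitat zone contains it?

The point has longitude = 58.28 and latitude = 49.96.
Only Mu satisfies 57.74 ≤ longitude ≤ 59.30 and 49.17 ≤ latitude ≤ 50.32.

Mu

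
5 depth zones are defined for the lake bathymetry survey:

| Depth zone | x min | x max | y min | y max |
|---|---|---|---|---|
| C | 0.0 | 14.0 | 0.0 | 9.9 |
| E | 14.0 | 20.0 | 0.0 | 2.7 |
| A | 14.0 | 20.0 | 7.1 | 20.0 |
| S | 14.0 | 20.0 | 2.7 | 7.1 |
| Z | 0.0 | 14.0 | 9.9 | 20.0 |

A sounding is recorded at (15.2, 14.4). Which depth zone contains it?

The point has x = 15.2 and y = 14.4.
Only A satisfies 14.0 ≤ x ≤ 20.0 and 7.1 ≤ y ≤ 20.0.

A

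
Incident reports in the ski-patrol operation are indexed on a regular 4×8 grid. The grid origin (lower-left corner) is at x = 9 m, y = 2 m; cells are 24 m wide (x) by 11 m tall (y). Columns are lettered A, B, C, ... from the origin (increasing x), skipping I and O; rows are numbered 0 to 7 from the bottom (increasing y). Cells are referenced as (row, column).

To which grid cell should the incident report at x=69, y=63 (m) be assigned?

(5, C)

Column index: ⌊(69 − 9) / 24⌋ = ⌊2.500⌋ = 2 → column C
Row offset from origin: ⌊(63 − 2) / 11⌋ = ⌊5.545⌋ = 5 → row 5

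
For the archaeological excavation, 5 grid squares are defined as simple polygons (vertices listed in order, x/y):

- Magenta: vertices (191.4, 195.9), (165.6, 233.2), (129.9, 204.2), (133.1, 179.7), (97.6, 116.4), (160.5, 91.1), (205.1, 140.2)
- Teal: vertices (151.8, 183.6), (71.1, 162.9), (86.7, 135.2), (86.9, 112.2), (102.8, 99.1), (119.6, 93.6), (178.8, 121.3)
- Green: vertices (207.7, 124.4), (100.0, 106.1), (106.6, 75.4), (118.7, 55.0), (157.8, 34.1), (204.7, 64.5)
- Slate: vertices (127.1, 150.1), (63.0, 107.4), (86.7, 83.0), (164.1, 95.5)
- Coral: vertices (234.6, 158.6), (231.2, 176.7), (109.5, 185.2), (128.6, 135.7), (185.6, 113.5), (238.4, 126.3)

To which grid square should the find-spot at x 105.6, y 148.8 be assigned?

Teal

Cast a ray rightward from (105.6, 148.8). For each polygon, the edges (by vertex number in listed order) whose endpoints lie on opposite sides of y = 148.8, where each meets that height, and whether that is right or left of the point:
Magenta: 4–5 at x≈115.77 (right), 7–1 at x≈202.98 (right) → 2 crossings.
Teal: 2–3 at x≈79.04 (left), 7–1 at x≈166.88 (right) → 1 crossing.
Green: no edge straddles that height → 0 crossings.
Slate: 1–2 at x≈125.15 (right), 4–1 at x≈127.98 (right) → 2 crossings.
Coral: 3–4 at x≈123.55 (right), 6–1 at x≈235.75 (right) → 2 crossings.
Only Teal has an odd count, so the point is inside Teal.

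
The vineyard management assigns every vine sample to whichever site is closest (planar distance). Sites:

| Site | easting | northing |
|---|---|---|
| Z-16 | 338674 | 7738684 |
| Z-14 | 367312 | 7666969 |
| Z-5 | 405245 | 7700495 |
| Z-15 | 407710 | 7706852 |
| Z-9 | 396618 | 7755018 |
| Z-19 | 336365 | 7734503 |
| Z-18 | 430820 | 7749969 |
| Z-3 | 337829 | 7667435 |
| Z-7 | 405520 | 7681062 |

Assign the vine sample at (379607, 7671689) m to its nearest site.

Z-14

Squared distances to each site:
Z-16: 6163840514.000; Z-14: 173445425.000; Z-5: 1487092680.000; Z-15: 2026215178.000; Z-9: 7233096362.000; Z-19: 5815469160.000; Z-18: 8750529769.000; Z-3: 1763497800.000; Z-7: 759336698.000.
Minimum at Z-14.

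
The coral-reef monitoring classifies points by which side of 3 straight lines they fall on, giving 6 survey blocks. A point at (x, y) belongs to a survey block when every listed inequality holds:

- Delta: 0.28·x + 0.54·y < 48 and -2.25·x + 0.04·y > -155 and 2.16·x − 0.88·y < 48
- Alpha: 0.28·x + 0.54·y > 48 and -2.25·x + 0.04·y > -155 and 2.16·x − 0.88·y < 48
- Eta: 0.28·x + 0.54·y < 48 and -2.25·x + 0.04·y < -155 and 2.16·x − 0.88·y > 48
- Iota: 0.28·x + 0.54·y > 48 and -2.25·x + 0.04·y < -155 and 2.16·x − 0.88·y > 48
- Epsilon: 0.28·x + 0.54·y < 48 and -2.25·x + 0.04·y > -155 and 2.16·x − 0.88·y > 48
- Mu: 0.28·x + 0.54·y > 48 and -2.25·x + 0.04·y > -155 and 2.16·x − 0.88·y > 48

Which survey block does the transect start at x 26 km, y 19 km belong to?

0.28·26 + 0.54·19 = 17.540, which is < 48
-2.25·26 + 0.04·19 = -57.740, which is > -155
2.16·26 − 0.88·19 = 39.440, which is < 48
This sign pattern matches Delta.

Delta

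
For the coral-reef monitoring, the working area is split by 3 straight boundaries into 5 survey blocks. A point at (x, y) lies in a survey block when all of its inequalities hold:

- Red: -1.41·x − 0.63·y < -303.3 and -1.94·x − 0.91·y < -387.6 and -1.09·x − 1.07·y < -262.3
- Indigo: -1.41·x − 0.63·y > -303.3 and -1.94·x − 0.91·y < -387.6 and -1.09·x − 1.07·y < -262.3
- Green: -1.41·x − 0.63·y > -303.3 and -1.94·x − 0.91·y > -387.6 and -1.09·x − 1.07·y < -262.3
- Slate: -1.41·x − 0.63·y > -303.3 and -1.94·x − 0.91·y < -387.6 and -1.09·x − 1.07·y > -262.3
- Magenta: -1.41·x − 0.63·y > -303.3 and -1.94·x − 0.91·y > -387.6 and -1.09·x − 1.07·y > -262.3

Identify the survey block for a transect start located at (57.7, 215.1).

-1.41·57.7 − 0.63·215.1 = -216.870, which is > -303.3
-1.94·57.7 − 0.91·215.1 = -307.679, which is > -387.6
-1.09·57.7 − 1.07·215.1 = -293.050, which is < -262.3
This sign pattern matches Green.

Green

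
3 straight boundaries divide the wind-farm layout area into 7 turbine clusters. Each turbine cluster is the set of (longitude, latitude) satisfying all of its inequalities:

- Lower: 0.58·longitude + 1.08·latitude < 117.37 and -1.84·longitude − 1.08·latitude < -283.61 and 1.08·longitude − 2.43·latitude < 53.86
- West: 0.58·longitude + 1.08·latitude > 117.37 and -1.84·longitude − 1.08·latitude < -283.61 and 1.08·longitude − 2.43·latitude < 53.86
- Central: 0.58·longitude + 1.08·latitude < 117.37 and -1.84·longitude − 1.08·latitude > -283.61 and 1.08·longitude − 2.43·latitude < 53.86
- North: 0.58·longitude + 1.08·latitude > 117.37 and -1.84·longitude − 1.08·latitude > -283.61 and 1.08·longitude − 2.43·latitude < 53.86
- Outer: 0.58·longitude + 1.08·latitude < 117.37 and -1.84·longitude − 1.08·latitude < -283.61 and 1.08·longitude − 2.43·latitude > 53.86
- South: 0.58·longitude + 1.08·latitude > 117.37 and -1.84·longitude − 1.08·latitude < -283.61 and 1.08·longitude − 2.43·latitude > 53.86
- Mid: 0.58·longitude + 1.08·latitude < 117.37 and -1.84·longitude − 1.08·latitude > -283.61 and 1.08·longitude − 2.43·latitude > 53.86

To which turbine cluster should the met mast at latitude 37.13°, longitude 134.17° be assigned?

0.58·134.17 + 1.08·37.13 = 117.919, which is > 117.37
-1.84·134.17 − 1.08·37.13 = -286.973, which is < -283.61
1.08·134.17 − 2.43·37.13 = 54.678, which is > 53.86
This sign pattern matches South.

South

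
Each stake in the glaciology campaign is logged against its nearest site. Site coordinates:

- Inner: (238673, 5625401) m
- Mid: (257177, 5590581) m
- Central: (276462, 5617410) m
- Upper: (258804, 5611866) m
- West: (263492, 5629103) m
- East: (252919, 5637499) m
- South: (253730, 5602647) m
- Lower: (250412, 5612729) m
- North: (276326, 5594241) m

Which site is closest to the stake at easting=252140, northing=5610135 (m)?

Squared distances to each site:
Inner: 414410845.000; Mid: 407730285.000; Central: 644485309.000; Upper: 47405257.000; West: 488652928.000; East: 749395337.000; South: 58598244.000; Lower: 9714820.000; North: 837581832.000.
Minimum at Lower.

Lower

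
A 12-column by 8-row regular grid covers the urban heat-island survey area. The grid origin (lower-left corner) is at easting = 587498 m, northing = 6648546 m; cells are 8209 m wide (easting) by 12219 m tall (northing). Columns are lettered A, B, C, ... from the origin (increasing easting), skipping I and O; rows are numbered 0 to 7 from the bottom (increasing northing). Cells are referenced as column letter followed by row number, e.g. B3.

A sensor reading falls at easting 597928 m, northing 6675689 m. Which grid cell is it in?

B2

Column index: ⌊(597928 − 587498) / 8209⌋ = ⌊1.271⌋ = 1 → column B
Row offset from origin: ⌊(6675689 − 6648546) / 12219⌋ = ⌊2.221⌋ = 2 → row 2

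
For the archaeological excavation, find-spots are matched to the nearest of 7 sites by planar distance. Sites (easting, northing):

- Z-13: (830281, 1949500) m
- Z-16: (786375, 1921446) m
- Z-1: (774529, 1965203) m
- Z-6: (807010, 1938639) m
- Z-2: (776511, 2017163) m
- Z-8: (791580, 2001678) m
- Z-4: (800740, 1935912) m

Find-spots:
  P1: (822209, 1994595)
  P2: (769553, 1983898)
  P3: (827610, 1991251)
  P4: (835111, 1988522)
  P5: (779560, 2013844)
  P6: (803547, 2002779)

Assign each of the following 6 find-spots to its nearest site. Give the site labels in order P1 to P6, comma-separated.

P1 → Z-8 (d²=988304530.00)
P2 → Z-1 (d²=374263601.00)
P3 → Z-8 (d²=1406883229.00)
P4 → Z-13 (d²=1546045384.00)
P5 → Z-2 (d²=20312162.00)
P6 → Z-8 (d²=144421290.00)

Z-8, Z-1, Z-8, Z-13, Z-2, Z-8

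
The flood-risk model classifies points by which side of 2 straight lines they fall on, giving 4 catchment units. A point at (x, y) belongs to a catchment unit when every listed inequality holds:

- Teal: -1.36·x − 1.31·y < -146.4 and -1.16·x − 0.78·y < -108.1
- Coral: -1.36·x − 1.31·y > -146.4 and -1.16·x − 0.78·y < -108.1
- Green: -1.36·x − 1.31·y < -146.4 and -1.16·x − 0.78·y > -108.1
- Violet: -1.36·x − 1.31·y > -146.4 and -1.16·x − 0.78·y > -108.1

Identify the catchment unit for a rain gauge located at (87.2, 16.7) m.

-1.36·87.2 − 1.31·16.7 = -140.469, which is > -146.4
-1.16·87.2 − 0.78·16.7 = -114.178, which is < -108.1
This sign pattern matches Coral.

Coral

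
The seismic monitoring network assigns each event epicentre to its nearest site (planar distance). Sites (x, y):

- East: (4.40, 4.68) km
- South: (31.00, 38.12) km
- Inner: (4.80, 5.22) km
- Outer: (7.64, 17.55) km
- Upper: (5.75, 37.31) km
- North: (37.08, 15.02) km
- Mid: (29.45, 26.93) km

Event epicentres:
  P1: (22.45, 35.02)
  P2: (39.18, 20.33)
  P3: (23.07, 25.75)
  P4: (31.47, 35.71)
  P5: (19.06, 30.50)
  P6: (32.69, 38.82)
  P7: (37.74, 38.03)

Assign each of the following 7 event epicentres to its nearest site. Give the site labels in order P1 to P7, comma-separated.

P1 → South (d²=82.71)
P2 → North (d²=32.61)
P3 → Mid (d²=42.10)
P4 → South (d²=6.03)
P5 → Mid (d²=120.70)
P6 → South (d²=3.35)
P7 → South (d²=45.44)

South, North, Mid, South, Mid, South, South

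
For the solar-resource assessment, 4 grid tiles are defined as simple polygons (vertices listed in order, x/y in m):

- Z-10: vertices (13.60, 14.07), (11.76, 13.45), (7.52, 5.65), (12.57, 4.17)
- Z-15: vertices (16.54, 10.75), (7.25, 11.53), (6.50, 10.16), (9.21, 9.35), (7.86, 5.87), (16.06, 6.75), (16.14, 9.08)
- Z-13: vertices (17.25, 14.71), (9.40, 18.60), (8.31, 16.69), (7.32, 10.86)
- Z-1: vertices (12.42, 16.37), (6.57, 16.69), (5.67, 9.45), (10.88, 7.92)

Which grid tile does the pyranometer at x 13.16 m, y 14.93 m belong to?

Cast a ray rightward from (13.16, 14.93). For each polygon, the edges (by vertex number in listed order) whose endpoints lie on opposite sides of y = 14.93, where each meets that height, and whether that is right or left of the point:
Z-10: no edge straddles that height → 0 crossings.
Z-15: no edge straddles that height → 0 crossings.
Z-13: 1–2 at x≈16.806 (right), 3–4 at x≈8.011 (left) → 1 crossing.
Z-1: 2–3 at x≈6.351 (left), 4–1 at x≈12.158 (left) → 0 crossings.
Only Z-13 has an odd count, so the point is inside Z-13.

Z-13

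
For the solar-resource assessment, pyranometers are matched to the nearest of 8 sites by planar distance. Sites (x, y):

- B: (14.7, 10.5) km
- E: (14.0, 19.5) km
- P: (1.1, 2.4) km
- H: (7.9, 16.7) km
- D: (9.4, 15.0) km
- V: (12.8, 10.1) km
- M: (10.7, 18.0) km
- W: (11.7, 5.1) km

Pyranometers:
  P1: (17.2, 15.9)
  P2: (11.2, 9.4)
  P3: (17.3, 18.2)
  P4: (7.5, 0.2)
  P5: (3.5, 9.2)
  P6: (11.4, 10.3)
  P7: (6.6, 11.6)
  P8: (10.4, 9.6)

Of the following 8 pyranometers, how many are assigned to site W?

1

P1 → E
P2 → V
P3 → E
P4 → W
P5 → P
P6 → V
P7 → D
P8 → V
1 of the 8 goes to W.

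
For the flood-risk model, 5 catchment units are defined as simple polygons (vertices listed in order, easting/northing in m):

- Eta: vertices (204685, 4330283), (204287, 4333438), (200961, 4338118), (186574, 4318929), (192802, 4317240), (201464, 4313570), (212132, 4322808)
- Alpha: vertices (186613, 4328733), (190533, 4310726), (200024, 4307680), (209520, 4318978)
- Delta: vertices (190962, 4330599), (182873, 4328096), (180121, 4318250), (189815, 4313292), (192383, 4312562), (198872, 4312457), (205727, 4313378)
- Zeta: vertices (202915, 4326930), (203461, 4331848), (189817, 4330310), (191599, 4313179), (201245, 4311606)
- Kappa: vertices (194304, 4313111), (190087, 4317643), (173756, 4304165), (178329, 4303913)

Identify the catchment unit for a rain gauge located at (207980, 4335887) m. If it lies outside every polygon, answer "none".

Cast a ray rightward from (207980, 4335887). For each polygon, the edges (by vertex number in listed order) whose endpoints lie on opposite sides of northing = 4335887, where each meets that height, and whether that is right or left of the point:
Eta: 2–3 at easting≈202546.5 (left), 3–4 at easting≈199288.3 (left) → 0 crossings.
Alpha: no edge straddles that height → 0 crossings.
Delta: no edge straddles that height → 0 crossings.
Zeta: no edge straddles that height → 0 crossings.
Kappa: no edge straddles that height → 0 crossings.
All counts are even, so the point lies outside every listed polygon.

none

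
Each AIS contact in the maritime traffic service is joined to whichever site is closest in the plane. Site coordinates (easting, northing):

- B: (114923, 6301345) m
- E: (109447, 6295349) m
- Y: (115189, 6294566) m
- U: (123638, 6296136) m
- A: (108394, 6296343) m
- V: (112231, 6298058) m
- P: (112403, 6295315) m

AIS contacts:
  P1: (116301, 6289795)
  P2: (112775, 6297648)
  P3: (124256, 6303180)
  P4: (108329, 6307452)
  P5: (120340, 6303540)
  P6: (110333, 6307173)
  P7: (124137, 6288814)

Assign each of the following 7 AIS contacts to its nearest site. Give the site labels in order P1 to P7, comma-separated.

P1 → Y (d²=23998985.00)
P2 → V (d²=464036.00)
P3 → U (d²=49999860.00)
P4 → B (d²=80776285.00)
P5 → B (d²=34161914.00)
P6 → B (d²=55033684.00)
P7 → U (d²=53860685.00)

Y, V, U, B, B, B, U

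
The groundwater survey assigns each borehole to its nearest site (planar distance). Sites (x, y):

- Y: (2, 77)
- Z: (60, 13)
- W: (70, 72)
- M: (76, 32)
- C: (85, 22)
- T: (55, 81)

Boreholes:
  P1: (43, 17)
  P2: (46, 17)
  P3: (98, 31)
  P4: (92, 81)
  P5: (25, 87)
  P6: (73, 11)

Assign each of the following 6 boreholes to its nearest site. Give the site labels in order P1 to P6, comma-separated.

Z, Z, C, W, Y, Z

P1 → Z (d²=305.00)
P2 → Z (d²=212.00)
P3 → C (d²=250.00)
P4 → W (d²=565.00)
P5 → Y (d²=629.00)
P6 → Z (d²=173.00)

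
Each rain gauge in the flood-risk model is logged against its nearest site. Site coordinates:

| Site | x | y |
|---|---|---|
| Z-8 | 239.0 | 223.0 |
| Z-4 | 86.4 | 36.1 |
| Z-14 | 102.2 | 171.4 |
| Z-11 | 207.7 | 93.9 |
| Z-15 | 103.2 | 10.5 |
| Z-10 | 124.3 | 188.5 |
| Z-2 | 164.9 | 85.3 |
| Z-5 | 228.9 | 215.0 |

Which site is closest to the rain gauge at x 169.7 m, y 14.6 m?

Z-15

Squared distances to each site:
Z-8: 48233.050; Z-4: 7401.140; Z-14: 29142.490; Z-11: 7732.490; Z-15: 4439.060; Z-10: 32302.370; Z-2: 5021.530; Z-5: 43664.800.
Minimum at Z-15.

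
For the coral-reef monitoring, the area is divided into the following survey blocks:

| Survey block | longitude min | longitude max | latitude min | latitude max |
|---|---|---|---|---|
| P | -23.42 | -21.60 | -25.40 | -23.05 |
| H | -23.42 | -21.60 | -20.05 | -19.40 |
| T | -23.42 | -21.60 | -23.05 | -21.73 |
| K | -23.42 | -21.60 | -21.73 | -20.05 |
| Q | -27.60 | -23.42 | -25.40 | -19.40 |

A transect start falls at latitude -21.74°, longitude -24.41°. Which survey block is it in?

The point has longitude = -24.41 and latitude = -21.74.
Only Q satisfies -27.60 ≤ longitude ≤ -23.42 and -25.40 ≤ latitude ≤ -19.40.

Q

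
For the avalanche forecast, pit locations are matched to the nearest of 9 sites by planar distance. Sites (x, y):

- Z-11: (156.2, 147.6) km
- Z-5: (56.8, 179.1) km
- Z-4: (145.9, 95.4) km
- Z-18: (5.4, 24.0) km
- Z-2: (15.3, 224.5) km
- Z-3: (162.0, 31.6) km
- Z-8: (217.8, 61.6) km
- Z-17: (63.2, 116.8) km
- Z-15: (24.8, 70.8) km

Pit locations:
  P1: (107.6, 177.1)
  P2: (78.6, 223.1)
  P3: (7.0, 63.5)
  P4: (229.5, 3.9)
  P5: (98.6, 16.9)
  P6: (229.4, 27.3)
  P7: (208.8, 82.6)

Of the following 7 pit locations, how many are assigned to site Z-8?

3

P1 → Z-5
P2 → Z-5
P3 → Z-15
P4 → Z-8
P5 → Z-3
P6 → Z-8
P7 → Z-8
3 of the 7 go to Z-8.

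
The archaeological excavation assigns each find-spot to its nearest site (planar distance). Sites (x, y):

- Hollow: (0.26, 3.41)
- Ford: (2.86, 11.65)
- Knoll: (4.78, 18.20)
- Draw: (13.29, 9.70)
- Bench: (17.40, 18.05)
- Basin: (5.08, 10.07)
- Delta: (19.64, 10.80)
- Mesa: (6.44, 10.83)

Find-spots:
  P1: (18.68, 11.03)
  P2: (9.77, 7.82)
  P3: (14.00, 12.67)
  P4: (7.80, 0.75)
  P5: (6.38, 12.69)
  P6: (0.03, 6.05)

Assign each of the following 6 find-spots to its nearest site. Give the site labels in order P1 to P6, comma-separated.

P1 → Delta (d²=0.97)
P2 → Draw (d²=15.92)
P3 → Draw (d²=9.33)
P4 → Hollow (d²=63.93)
P5 → Mesa (d²=3.46)
P6 → Hollow (d²=7.02)

Delta, Draw, Draw, Hollow, Mesa, Hollow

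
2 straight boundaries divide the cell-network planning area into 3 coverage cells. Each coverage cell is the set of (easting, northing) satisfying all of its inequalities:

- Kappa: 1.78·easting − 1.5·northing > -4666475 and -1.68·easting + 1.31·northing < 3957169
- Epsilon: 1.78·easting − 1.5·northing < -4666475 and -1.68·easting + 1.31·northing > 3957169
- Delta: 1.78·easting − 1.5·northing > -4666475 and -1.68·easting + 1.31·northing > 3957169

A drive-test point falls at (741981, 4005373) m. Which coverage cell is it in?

1.78·741981 − 1.5·4005373 = -4687333.320, which is < -4666475
-1.68·741981 + 1.31·4005373 = 4000510.550, which is > 3957169
This sign pattern matches Epsilon.

Epsilon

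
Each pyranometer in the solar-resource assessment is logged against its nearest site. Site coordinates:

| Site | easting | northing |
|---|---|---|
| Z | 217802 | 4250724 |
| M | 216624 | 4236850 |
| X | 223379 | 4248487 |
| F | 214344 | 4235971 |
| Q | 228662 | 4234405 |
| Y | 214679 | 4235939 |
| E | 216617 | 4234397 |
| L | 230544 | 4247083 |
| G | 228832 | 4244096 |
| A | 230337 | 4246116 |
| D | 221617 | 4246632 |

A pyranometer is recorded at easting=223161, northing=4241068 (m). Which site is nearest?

Squared distances to each site:
Z: 121957217.000; M: 60523893.000; X: 55089085.000; F: 103718898.000; Q: 74656570.000; Y: 98250965.000; E: 87326177.000; L: 90688914.000; G: 41329025.000; A: 76977280.000; D: 33342032.000.
Minimum at D.

D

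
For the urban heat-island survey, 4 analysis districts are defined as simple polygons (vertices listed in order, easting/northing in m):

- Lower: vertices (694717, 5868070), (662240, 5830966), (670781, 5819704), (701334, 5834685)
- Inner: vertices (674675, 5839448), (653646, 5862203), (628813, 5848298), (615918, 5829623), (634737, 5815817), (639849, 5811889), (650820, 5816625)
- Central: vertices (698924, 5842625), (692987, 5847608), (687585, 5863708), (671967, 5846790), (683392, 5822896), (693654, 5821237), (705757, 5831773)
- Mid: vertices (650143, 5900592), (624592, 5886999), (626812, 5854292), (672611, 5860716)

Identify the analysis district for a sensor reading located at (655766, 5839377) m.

Cast a ray rightward from (655766, 5839377). For each polygon, the edges (by vertex number in listed order) whose endpoints lie on opposite sides of northing = 5839377, where each meets that height, and whether that is right or left of the point:
Lower: 1–2 at easting≈669602.1 (right), 4–1 at easting≈700404.0 (right) → 2 crossings.
Inner: 3–4 at easting≈622653.1 (left), 7–1 at easting≈674600.8 (right) → 1 crossing.
Central: 4–5 at easting≈675511.6 (right), 7–1 at easting≈700969.1 (right) → 2 crossings.
Mid: no edge straddles that height → 0 crossings.
Only Inner has an odd count, so the point is inside Inner.

Inner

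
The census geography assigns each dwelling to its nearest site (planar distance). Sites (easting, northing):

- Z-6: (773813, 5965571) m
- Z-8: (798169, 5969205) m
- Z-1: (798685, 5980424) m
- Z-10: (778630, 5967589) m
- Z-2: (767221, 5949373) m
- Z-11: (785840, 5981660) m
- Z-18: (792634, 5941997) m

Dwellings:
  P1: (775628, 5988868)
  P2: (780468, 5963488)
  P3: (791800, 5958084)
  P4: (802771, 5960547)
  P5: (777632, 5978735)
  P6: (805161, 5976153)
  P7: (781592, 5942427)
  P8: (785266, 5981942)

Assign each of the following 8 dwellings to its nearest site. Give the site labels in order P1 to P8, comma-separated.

P1 → Z-11 (d²=156240208.00)
P2 → Z-10 (d²=20196445.00)
P3 → Z-8 (d²=164240802.00)
P4 → Z-8 (d²=96139368.00)
P5 → Z-11 (d²=75926889.00)
P6 → Z-1 (d²=60180017.00)
P7 → Z-18 (d²=122110664.00)
P8 → Z-11 (d²=409000.00)

Z-11, Z-10, Z-8, Z-8, Z-11, Z-1, Z-18, Z-11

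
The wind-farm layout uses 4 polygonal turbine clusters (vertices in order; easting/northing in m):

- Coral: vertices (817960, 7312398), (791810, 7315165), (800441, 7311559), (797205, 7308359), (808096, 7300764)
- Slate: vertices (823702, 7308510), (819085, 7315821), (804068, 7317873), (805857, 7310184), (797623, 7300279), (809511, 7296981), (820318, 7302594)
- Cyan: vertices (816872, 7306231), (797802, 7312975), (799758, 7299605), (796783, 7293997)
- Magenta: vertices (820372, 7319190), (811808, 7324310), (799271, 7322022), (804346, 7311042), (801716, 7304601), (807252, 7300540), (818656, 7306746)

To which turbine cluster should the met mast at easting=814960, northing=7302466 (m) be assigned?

Cast a ray rightward from (814960, 7302466). For each polygon, the edges (by vertex number in listed order) whose endpoints lie on opposite sides of northing = 7302466, where each meets that height, and whether that is right or left of the point:
Coral: 4–5 at easting≈805655.4 (left), 5–1 at easting≈809539.1 (left) → 0 crossings.
Slate: 4–5 at easting≈799441.0 (left), 6–7 at easting≈820071.6 (right) → 1 crossing.
Cyan: 2–3 at easting≈799339.4 (left), 4–1 at easting≈810689.6 (left) → 0 crossings.
Magenta: 5–6 at easting≈804626.5 (left), 6–7 at easting≈810791.2 (left) → 0 crossings.
Only Slate has an odd count, so the point is inside Slate.

Slate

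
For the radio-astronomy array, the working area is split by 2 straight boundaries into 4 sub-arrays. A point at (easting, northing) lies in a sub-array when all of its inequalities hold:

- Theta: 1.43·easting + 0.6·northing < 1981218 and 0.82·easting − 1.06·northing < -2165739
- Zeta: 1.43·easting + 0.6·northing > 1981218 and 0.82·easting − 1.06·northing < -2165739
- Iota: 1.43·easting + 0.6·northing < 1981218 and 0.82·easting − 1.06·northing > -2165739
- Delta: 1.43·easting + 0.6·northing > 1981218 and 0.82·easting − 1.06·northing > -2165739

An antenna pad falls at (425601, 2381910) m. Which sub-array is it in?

1.43·425601 + 0.6·2381910 = 2037755.430, which is > 1981218
0.82·425601 − 1.06·2381910 = -2175831.780, which is < -2165739
This sign pattern matches Zeta.

Zeta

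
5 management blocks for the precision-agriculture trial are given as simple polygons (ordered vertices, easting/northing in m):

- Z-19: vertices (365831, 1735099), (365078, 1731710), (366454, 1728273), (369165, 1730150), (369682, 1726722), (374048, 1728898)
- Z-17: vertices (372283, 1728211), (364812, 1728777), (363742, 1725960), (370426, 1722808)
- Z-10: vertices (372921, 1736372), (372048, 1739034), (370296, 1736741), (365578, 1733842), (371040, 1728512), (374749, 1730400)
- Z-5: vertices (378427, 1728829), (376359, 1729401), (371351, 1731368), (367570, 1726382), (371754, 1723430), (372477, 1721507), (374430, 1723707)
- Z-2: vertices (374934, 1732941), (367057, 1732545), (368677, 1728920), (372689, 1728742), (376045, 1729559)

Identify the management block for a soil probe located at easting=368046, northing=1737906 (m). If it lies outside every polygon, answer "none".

Cast a ray rightward from (368046, 1737906). For each polygon, the edges (by vertex number in listed order) whose endpoints lie on opposite sides of northing = 1737906, where each meets that height, and whether that is right or left of the point:
Z-19: no edge straddles that height → 0 crossings.
Z-17: no edge straddles that height → 0 crossings.
Z-10: 1–2 at easting≈372417.9 (right), 2–3 at easting≈371186.1 (right) → 2 crossings.
Z-5: no edge straddles that height → 0 crossings.
Z-2: no edge straddles that height → 0 crossings.
All counts are even, so the point lies outside every listed polygon.

none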